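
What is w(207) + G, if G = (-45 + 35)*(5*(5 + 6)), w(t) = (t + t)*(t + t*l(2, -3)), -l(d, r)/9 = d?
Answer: -1457416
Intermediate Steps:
l(d, r) = -9*d
w(t) = -34*t**2 (w(t) = (t + t)*(t + t*(-9*2)) = (2*t)*(t + t*(-18)) = (2*t)*(t - 18*t) = (2*t)*(-17*t) = -34*t**2)
G = -550 (G = -50*11 = -10*55 = -550)
w(207) + G = -34*207**2 - 550 = -34*42849 - 550 = -1456866 - 550 = -1457416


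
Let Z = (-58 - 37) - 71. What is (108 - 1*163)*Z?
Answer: 9130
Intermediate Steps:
Z = -166 (Z = -95 - 71 = -166)
(108 - 1*163)*Z = (108 - 1*163)*(-166) = (108 - 163)*(-166) = -55*(-166) = 9130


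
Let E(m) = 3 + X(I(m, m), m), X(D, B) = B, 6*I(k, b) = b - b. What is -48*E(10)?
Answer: -624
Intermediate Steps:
I(k, b) = 0 (I(k, b) = (b - b)/6 = (⅙)*0 = 0)
E(m) = 3 + m
-48*E(10) = -48*(3 + 10) = -48*13 = -624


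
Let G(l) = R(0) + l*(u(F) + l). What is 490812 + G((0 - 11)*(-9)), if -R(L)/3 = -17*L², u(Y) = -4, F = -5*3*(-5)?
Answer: 500217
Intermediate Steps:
F = 75 (F = -15*(-5) = 75)
R(L) = 51*L² (R(L) = -(-51)*L² = 51*L²)
G(l) = l*(-4 + l) (G(l) = 51*0² + l*(-4 + l) = 51*0 + l*(-4 + l) = 0 + l*(-4 + l) = l*(-4 + l))
490812 + G((0 - 11)*(-9)) = 490812 + ((0 - 11)*(-9))*(-4 + (0 - 11)*(-9)) = 490812 + (-11*(-9))*(-4 - 11*(-9)) = 490812 + 99*(-4 + 99) = 490812 + 99*95 = 490812 + 9405 = 500217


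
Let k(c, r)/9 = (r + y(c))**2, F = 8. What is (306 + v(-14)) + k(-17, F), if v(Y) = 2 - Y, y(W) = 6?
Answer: 2086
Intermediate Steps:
k(c, r) = 9*(6 + r)**2 (k(c, r) = 9*(r + 6)**2 = 9*(6 + r)**2)
(306 + v(-14)) + k(-17, F) = (306 + (2 - 1*(-14))) + 9*(6 + 8)**2 = (306 + (2 + 14)) + 9*14**2 = (306 + 16) + 9*196 = 322 + 1764 = 2086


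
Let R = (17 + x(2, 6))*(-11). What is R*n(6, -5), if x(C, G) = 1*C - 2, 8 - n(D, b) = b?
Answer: -2431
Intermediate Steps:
n(D, b) = 8 - b
x(C, G) = -2 + C (x(C, G) = C - 2 = -2 + C)
R = -187 (R = (17 + (-2 + 2))*(-11) = (17 + 0)*(-11) = 17*(-11) = -187)
R*n(6, -5) = -187*(8 - 1*(-5)) = -187*(8 + 5) = -187*13 = -2431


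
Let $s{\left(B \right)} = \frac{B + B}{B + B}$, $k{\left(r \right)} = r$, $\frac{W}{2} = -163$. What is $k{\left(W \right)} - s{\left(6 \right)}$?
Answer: $-327$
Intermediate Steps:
$W = -326$ ($W = 2 \left(-163\right) = -326$)
$s{\left(B \right)} = 1$ ($s{\left(B \right)} = \frac{2 B}{2 B} = 2 B \frac{1}{2 B} = 1$)
$k{\left(W \right)} - s{\left(6 \right)} = -326 - 1 = -327$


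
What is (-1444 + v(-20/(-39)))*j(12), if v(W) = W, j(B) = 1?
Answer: -56296/39 ≈ -1443.5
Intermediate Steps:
(-1444 + v(-20/(-39)))*j(12) = (-1444 - 20/(-39))*1 = (-1444 - 20*(-1/39))*1 = (-1444 + 20/39)*1 = -56296/39*1 = -56296/39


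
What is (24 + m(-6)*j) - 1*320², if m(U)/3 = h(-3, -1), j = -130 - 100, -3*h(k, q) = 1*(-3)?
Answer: -103066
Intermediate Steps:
h(k, q) = 1 (h(k, q) = -(-3)/3 = -⅓*(-3) = 1)
j = -230
m(U) = 3 (m(U) = 3*1 = 3)
(24 + m(-6)*j) - 1*320² = (24 + 3*(-230)) - 1*320² = (24 - 690) - 1*102400 = -666 - 102400 = -103066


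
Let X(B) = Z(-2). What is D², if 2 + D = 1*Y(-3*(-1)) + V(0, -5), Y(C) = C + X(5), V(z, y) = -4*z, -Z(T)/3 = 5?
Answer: 196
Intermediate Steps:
Z(T) = -15 (Z(T) = -3*5 = -15)
X(B) = -15
Y(C) = -15 + C (Y(C) = C - 15 = -15 + C)
D = -14 (D = -2 + (1*(-15 - 3*(-1)) - 4*0) = -2 + (1*(-15 + 3) + 0) = -2 + (1*(-12) + 0) = -2 + (-12 + 0) = -2 - 12 = -14)
D² = (-14)² = 196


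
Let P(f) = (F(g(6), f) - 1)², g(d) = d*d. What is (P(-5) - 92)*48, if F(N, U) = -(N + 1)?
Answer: 64896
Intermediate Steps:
g(d) = d²
F(N, U) = -1 - N (F(N, U) = -(1 + N) = -1 - N)
P(f) = 1444 (P(f) = ((-1 - 1*6²) - 1)² = ((-1 - 1*36) - 1)² = ((-1 - 36) - 1)² = (-37 - 1)² = (-38)² = 1444)
(P(-5) - 92)*48 = (1444 - 92)*48 = 1352*48 = 64896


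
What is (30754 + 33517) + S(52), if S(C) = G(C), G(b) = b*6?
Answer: 64583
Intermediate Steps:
G(b) = 6*b
S(C) = 6*C
(30754 + 33517) + S(52) = (30754 + 33517) + 6*52 = 64271 + 312 = 64583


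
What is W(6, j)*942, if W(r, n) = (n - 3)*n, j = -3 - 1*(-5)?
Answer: -1884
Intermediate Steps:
j = 2 (j = -3 + 5 = 2)
W(r, n) = n*(-3 + n) (W(r, n) = (-3 + n)*n = n*(-3 + n))
W(6, j)*942 = (2*(-3 + 2))*942 = (2*(-1))*942 = -2*942 = -1884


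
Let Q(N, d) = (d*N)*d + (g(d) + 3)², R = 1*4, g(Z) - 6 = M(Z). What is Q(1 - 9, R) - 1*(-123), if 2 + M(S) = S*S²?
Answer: 5036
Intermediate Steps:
M(S) = -2 + S³ (M(S) = -2 + S*S² = -2 + S³)
g(Z) = 4 + Z³ (g(Z) = 6 + (-2 + Z³) = 4 + Z³)
R = 4
Q(N, d) = (7 + d³)² + N*d² (Q(N, d) = (d*N)*d + ((4 + d³) + 3)² = (N*d)*d + (7 + d³)² = N*d² + (7 + d³)² = (7 + d³)² + N*d²)
Q(1 - 9, R) - 1*(-123) = ((7 + 4³)² + (1 - 9)*4²) - 1*(-123) = ((7 + 64)² - 8*16) + 123 = (71² - 128) + 123 = (5041 - 128) + 123 = 4913 + 123 = 5036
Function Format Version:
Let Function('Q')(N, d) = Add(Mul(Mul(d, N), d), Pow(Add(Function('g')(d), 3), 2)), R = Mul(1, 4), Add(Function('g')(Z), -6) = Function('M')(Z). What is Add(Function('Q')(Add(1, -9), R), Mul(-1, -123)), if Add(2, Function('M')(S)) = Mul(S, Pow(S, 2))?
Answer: 5036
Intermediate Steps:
Function('M')(S) = Add(-2, Pow(S, 3)) (Function('M')(S) = Add(-2, Mul(S, Pow(S, 2))) = Add(-2, Pow(S, 3)))
Function('g')(Z) = Add(4, Pow(Z, 3)) (Function('g')(Z) = Add(6, Add(-2, Pow(Z, 3))) = Add(4, Pow(Z, 3)))
R = 4
Function('Q')(N, d) = Add(Pow(Add(7, Pow(d, 3)), 2), Mul(N, Pow(d, 2))) (Function('Q')(N, d) = Add(Mul(Mul(d, N), d), Pow(Add(Add(4, Pow(d, 3)), 3), 2)) = Add(Mul(Mul(N, d), d), Pow(Add(7, Pow(d, 3)), 2)) = Add(Mul(N, Pow(d, 2)), Pow(Add(7, Pow(d, 3)), 2)) = Add(Pow(Add(7, Pow(d, 3)), 2), Mul(N, Pow(d, 2))))
Add(Function('Q')(Add(1, -9), R), Mul(-1, -123)) = Add(Add(Pow(Add(7, Pow(4, 3)), 2), Mul(Add(1, -9), Pow(4, 2))), Mul(-1, -123)) = Add(Add(Pow(Add(7, 64), 2), Mul(-8, 16)), 123) = Add(Add(Pow(71, 2), -128), 123) = Add(Add(5041, -128), 123) = Add(4913, 123) = 5036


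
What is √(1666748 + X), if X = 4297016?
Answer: 2*√1490941 ≈ 2442.1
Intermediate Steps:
√(1666748 + X) = √(1666748 + 4297016) = √5963764 = 2*√1490941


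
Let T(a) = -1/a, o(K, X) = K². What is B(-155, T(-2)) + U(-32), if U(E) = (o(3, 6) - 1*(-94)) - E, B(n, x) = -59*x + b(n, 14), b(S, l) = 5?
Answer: 221/2 ≈ 110.50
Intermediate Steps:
B(n, x) = 5 - 59*x (B(n, x) = -59*x + 5 = 5 - 59*x)
U(E) = 103 - E (U(E) = (3² - 1*(-94)) - E = (9 + 94) - E = 103 - E)
B(-155, T(-2)) + U(-32) = (5 - (-59)/(-2)) + (103 - 1*(-32)) = (5 - (-59)*(-1)/2) + (103 + 32) = (5 - 59*½) + 135 = (5 - 59/2) + 135 = -49/2 + 135 = 221/2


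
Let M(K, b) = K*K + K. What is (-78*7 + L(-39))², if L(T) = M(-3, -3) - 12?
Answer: 304704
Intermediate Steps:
M(K, b) = K + K² (M(K, b) = K² + K = K + K²)
L(T) = -6 (L(T) = -3*(1 - 3) - 12 = -3*(-2) - 12 = 6 - 12 = -6)
(-78*7 + L(-39))² = (-78*7 - 6)² = (-546 - 6)² = (-552)² = 304704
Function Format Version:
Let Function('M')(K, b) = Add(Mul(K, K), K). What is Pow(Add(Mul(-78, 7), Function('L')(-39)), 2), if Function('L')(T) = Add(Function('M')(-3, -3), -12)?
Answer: 304704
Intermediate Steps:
Function('M')(K, b) = Add(K, Pow(K, 2)) (Function('M')(K, b) = Add(Pow(K, 2), K) = Add(K, Pow(K, 2)))
Function('L')(T) = -6 (Function('L')(T) = Add(Mul(-3, Add(1, -3)), -12) = Add(Mul(-3, -2), -12) = Add(6, -12) = -6)
Pow(Add(Mul(-78, 7), Function('L')(-39)), 2) = Pow(Add(Mul(-78, 7), -6), 2) = Pow(Add(-546, -6), 2) = Pow(-552, 2) = 304704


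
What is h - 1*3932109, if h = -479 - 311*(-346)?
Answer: -3824982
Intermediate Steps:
h = 107127 (h = -479 + 107606 = 107127)
h - 1*3932109 = 107127 - 1*3932109 = 107127 - 3932109 = -3824982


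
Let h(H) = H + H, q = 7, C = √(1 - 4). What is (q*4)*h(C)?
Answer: 56*I*√3 ≈ 96.995*I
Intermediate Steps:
C = I*√3 (C = √(-3) = I*√3 ≈ 1.732*I)
h(H) = 2*H
(q*4)*h(C) = (7*4)*(2*(I*√3)) = 28*(2*I*√3) = 56*I*√3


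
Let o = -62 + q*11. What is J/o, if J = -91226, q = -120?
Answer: 45613/691 ≈ 66.010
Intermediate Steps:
o = -1382 (o = -62 - 120*11 = -62 - 1320 = -1382)
J/o = -91226/(-1382) = -91226*(-1/1382) = 45613/691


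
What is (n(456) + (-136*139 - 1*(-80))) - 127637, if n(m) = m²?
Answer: 61475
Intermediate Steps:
(n(456) + (-136*139 - 1*(-80))) - 127637 = (456² + (-136*139 - 1*(-80))) - 127637 = (207936 + (-18904 + 80)) - 127637 = (207936 - 18824) - 127637 = 189112 - 127637 = 61475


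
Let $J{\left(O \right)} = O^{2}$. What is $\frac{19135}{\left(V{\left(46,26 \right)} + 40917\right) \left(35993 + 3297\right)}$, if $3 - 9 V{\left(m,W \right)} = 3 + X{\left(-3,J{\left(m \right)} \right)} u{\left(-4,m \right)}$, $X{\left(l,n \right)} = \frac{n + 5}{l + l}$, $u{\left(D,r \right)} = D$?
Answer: $\frac{34443}{2882620862} \approx 1.1949 \cdot 10^{-5}$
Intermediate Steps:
$X{\left(l,n \right)} = \frac{5 + n}{2 l}$
$V{\left(m,W \right)} = - \frac{10}{27} - \frac{2 m^{2}}{27}$ ($V{\left(m,W \right)} = \frac{1}{3} - \frac{3 + \frac{5 + m^{2}}{2 \left(-3\right)} \left(-4\right)}{9} = \frac{1}{3} - \frac{3 + \frac{1}{2} \left(- \frac{1}{3}\right) \left(5 + m^{2}\right) \left(-4\right)}{9} = \frac{1}{3} - \frac{3 + \left(- \frac{5}{6} - \frac{m^{2}}{6}\right) \left(-4\right)}{9} = \frac{1}{3} - \frac{3 + \left(\frac{10}{3} + \frac{2 m^{2}}{3}\right)}{9} = \frac{1}{3} - \frac{\frac{19}{3} + \frac{2 m^{2}}{3}}{9} = \frac{1}{3} - \left(\frac{19}{27} + \frac{2 m^{2}}{27}\right) = - \frac{10}{27} - \frac{2 m^{2}}{27}$)
$\frac{19135}{\left(V{\left(46,26 \right)} + 40917\right) \left(35993 + 3297\right)} = \frac{19135}{\left(\left(- \frac{10}{27} - \frac{2 \cdot 46^{2}}{27}\right) + 40917\right) \left(35993 + 3297\right)} = \frac{19135}{\left(\left(- \frac{10}{27} - \frac{4232}{27}\right) + 40917\right) 39290} = \frac{19135}{\left(- \frac{1414}{9} + 40917\right) 39290} = \frac{19135}{\frac{366839}{9} \cdot 39290} = \frac{19135}{\frac{14413104310}{9}} = 19135 \cdot \frac{9}{14413104310} = \frac{34443}{2882620862}$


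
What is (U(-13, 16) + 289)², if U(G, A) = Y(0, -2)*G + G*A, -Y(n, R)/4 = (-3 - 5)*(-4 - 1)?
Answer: 4669921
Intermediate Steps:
Y(n, R) = -160 (Y(n, R) = -4*(-3 - 5)*(-4 - 1) = -(-32)*(-5) = -4*40 = -160)
U(G, A) = -160*G + A*G (U(G, A) = -160*G + G*A = -160*G + A*G)
(U(-13, 16) + 289)² = (-13*(-160 + 16) + 289)² = (-13*(-144) + 289)² = (1872 + 289)² = 2161² = 4669921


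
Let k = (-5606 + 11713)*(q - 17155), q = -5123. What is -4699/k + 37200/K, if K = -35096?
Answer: -632620004387/596859009702 ≈ -1.0599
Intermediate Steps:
k = -136051746 (k = (-5606 + 11713)*(-5123 - 17155) = 6107*(-22278) = -136051746)
-4699/k + 37200/K = -4699/(-136051746) + 37200/(-35096) = -4699*(-1/136051746) + 37200*(-1/35096) = 4699/136051746 - 4650/4387 = -632620004387/596859009702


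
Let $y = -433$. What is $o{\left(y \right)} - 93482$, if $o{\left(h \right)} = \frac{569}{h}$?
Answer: $- \frac{40478275}{433} \approx -93483.0$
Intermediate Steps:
$o{\left(y \right)} - 93482 = \frac{569}{-433} - 93482 = 569 \left(- \frac{1}{433}\right) - 93482 = - \frac{569}{433} - 93482 = - \frac{40478275}{433}$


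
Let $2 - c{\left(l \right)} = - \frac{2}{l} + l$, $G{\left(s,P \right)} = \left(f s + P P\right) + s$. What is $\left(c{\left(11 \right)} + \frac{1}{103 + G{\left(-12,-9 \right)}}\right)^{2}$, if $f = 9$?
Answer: $\frac{38402809}{495616} \approx 77.485$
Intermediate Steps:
$G{\left(s,P \right)} = P^{2} + 10 s$ ($G{\left(s,P \right)} = \left(9 s + P P\right) + s = \left(9 s + P^{2}\right) + s = \left(P^{2} + 9 s\right) + s = P^{2} + 10 s$)
$c{\left(l \right)} = 2 - l + \frac{2}{l}$ ($c{\left(l \right)} = 2 - \left(- \frac{2}{l} + l\right) = 2 - \left(l - \frac{2}{l}\right) = 2 - l + \frac{2}{l}$)
$\left(c{\left(11 \right)} + \frac{1}{103 + G{\left(-12,-9 \right)}}\right)^{2} = \left(\left(2 - 11 + \frac{2}{11}\right) + \frac{1}{103 + \left(\left(-9\right)^{2} + 10 \left(-12\right)\right)}\right)^{2} = \left(\left(2 - 11 + 2 \cdot \frac{1}{11}\right) + \frac{1}{103 + \left(81 - 120\right)}\right)^{2} = \left(\left(2 - 11 + \frac{2}{11}\right) + \frac{1}{103 - 39}\right)^{2} = \left(- \frac{97}{11} + \frac{1}{64}\right)^{2} = \left(- \frac{6197}{704}\right)^{2} = \frac{38402809}{495616}$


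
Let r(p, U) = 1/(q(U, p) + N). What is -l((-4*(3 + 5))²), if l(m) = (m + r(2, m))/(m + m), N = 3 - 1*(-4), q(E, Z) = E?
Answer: -1055745/2111488 ≈ -0.50000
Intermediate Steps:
N = 7 (N = 3 + 4 = 7)
r(p, U) = 1/(7 + U) (r(p, U) = 1/(U + 7) = 1/(7 + U))
l(m) = (m + 1/(7 + m))/(2*m) (l(m) = (m + 1/(7 + m))/(m + m) = (m + 1/(7 + m))/((2*m)) = (m + 1/(7 + m))*(1/(2*m)) = (m + 1/(7 + m))/(2*m))
-l((-4*(3 + 5))²) = -(1 + (-4*(3 + 5))²*(7 + (-4*(3 + 5))²))/(2*((-4*(3 + 5))²)*(7 + (-4*(3 + 5))²)) = -(1 + (-4*8)²*(7 + (-4*8)²))/(2*((-4*8)²)*(7 + (-4*8)²)) = -(1 + (-32)²*(7 + (-32)²))/(2*((-32)²)*(7 + (-32)²)) = -(1 + 1024*(7 + 1024))/(2*1024*(7 + 1024)) = -(1 + 1024*1031)/(2*1024*1031) = -(1 + 1055744)/(2*1024*1031) = -1055745/(2*1024*1031) = -1*1055745/2111488 = -1055745/2111488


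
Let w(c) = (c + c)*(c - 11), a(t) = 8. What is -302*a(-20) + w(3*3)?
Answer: -2452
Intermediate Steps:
w(c) = 2*c*(-11 + c) (w(c) = (2*c)*(-11 + c) = 2*c*(-11 + c))
-302*a(-20) + w(3*3) = -302*8 + 2*(3*3)*(-11 + 3*3) = -2416 + 2*9*(-11 + 9) = -2416 + 2*9*(-2) = -2416 - 36 = -2452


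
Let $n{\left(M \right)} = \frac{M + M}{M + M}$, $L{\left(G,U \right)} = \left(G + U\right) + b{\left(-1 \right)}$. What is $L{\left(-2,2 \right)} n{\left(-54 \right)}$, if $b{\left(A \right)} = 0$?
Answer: $0$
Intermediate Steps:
$L{\left(G,U \right)} = G + U$ ($L{\left(G,U \right)} = \left(G + U\right) + 0 = G + U$)
$n{\left(M \right)} = 1$ ($n{\left(M \right)} = \frac{2 M}{2 M} = 2 M \frac{1}{2 M} = 1$)
$L{\left(-2,2 \right)} n{\left(-54 \right)} = \left(-2 + 2\right) 1 = 0 \cdot 1 = 0$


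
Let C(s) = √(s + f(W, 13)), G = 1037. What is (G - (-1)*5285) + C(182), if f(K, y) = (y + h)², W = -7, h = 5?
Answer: 6322 + √506 ≈ 6344.5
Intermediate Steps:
f(K, y) = (5 + y)² (f(K, y) = (y + 5)² = (5 + y)²)
C(s) = √(324 + s) (C(s) = √(s + (5 + 13)²) = √(s + 18²) = √(s + 324) = √(324 + s))
(G - (-1)*5285) + C(182) = (1037 - (-1)*5285) + √(324 + 182) = (1037 - 1*(-5285)) + √506 = (1037 + 5285) + √506 = 6322 + √506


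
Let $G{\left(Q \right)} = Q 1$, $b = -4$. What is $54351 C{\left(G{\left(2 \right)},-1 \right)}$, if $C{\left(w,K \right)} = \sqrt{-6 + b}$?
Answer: $54351 i \sqrt{10} \approx 1.7187 \cdot 10^{5} i$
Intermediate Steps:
$G{\left(Q \right)} = Q$
$C{\left(w,K \right)} = i \sqrt{10}$ ($C{\left(w,K \right)} = \sqrt{-6 - 4} = \sqrt{-10} = i \sqrt{10}$)
$54351 C{\left(G{\left(2 \right)},-1 \right)} = 54351 i \sqrt{10}$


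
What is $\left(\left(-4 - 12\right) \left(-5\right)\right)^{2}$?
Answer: $6400$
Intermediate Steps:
$\left(\left(-4 - 12\right) \left(-5\right)\right)^{2} = \left(\left(-16\right) \left(-5\right)\right)^{2} = 80^{2} = 6400$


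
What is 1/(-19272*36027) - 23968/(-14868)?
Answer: 66036818437/40964428296 ≈ 1.6121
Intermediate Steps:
1/(-19272*36027) - 23968/(-14868) = -1/19272*1/36027 - 23968*(-1/14868) = -1/694312344 + 856/531 = 66036818437/40964428296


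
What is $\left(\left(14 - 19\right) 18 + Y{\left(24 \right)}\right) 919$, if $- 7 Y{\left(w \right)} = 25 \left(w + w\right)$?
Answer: $- \frac{1681770}{7} \approx -2.4025 \cdot 10^{5}$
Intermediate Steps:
$Y{\left(w \right)} = - \frac{50 w}{7}$ ($Y{\left(w \right)} = - \frac{25 \left(w + w\right)}{7} = - \frac{25 \cdot 2 w}{7} = - \frac{50 w}{7}$)
$\left(\left(14 - 19\right) 18 + Y{\left(24 \right)}\right) 919 = \left(\left(14 - 19\right) 18 - \frac{1200}{7}\right) 919 = \left(\left(-5\right) 18 - \frac{1200}{7}\right) 919 = \left(-90 - \frac{1200}{7}\right) 919 = \left(- \frac{1830}{7}\right) 919 = - \frac{1681770}{7}$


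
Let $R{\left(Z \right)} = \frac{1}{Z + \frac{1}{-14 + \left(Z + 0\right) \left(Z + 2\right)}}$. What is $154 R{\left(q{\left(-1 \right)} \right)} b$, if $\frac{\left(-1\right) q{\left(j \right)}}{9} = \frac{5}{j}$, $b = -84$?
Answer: $- \frac{13589268}{47273} \approx -287.46$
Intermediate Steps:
$q{\left(j \right)} = - \frac{45}{j}$ ($q{\left(j \right)} = - 9 \frac{5}{j} = - \frac{45}{j}$)
$R{\left(Z \right)} = \frac{1}{Z + \frac{1}{-14 + Z \left(2 + Z\right)}}$
$154 R{\left(q{\left(-1 \right)} \right)} b = 154 \frac{-14 + \left(- \frac{45}{-1}\right)^{2} + 2 \left(- \frac{45}{-1}\right)}{1 + \left(- \frac{45}{-1}\right)^{3} - 14 \left(- \frac{45}{-1}\right) + 2 \left(- \frac{45}{-1}\right)^{2}} \left(-84\right) = 154 \frac{-14 + \left(\left(-45\right) \left(-1\right)\right)^{2} + 2 \left(\left(-45\right) \left(-1\right)\right)}{1 + \left(\left(-45\right) \left(-1\right)\right)^{3} - 14 \left(\left(-45\right) \left(-1\right)\right) + 2 \left(\left(-45\right) \left(-1\right)\right)^{2}} \left(-84\right) = 154 \frac{-14 + 45^{2} + 2 \cdot 45}{1 + 45^{3} - 630 + 2 \cdot 45^{2}} \left(-84\right) = 154 \frac{-14 + 2025 + 90}{1 + 91125 - 630 + 2 \cdot 2025} \left(-84\right) = 154 \frac{1}{1 + 91125 - 630 + 4050} \cdot 2101 \left(-84\right) = 154 \cdot \frac{1}{94546} \cdot 2101 \left(-84\right) = 154 \cdot \frac{2101}{94546} \left(-84\right) = \frac{161777}{47273} \left(-84\right) = - \frac{13589268}{47273}$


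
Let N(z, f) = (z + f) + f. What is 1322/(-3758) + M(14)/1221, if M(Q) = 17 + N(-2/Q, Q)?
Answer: -5059561/16059813 ≈ -0.31504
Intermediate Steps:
N(z, f) = z + 2*f (N(z, f) = (f + z) + f = z + 2*f)
M(Q) = 17 - 2/Q + 2*Q (M(Q) = 17 + (-2/Q + 2*Q) = 17 - 2/Q + 2*Q)
1322/(-3758) + M(14)/1221 = 1322/(-3758) + (17 - 2/14 + 2*14)/1221 = 1322*(-1/3758) + (17 - 2*1/14 + 28)*(1/1221) = -661/1879 + (17 - ⅐ + 28)*(1/1221) = -661/1879 + (314/7)*(1/1221) = -661/1879 + 314/8547 = -5059561/16059813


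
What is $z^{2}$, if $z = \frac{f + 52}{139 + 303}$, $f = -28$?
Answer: $\frac{144}{48841} \approx 0.0029483$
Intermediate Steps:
$z = \frac{12}{221}$ ($z = \frac{-28 + 52}{139 + 303} = \frac{24}{442} = 24 \cdot \frac{1}{442} = \frac{12}{221} \approx 0.054299$)
$z^{2} = \left(\frac{12}{221}\right)^{2} = \frac{144}{48841}$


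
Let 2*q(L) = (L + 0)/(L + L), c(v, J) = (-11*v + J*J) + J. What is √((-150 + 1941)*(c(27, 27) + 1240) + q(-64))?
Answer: √12171637/2 ≈ 1744.4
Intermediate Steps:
c(v, J) = J + J² - 11*v (c(v, J) = (-11*v + J²) + J = (J² - 11*v) + J = J + J² - 11*v)
q(L) = ¼ (q(L) = ((L + 0)/(L + L))/2 = (L/((2*L)))/2 = (L*(1/(2*L)))/2 = (½)*(½) = ¼)
√((-150 + 1941)*(c(27, 27) + 1240) + q(-64)) = √((-150 + 1941)*((27 + 27² - 11*27) + 1240) + ¼) = √(1791*((27 + 729 - 297) + 1240) + ¼) = √(1791*(459 + 1240) + ¼) = √(1791*1699 + ¼) = √(3042909 + ¼) = √(12171637/4) = √12171637/2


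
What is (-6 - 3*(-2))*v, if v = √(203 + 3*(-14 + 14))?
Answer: 0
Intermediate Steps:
v = √203 (v = √(203 + 3*0) = √(203 + 0) = √203 ≈ 14.248)
(-6 - 3*(-2))*v = (-6 - 3*(-2))*√203 = (-6 + 6)*√203 = 0*√203 = 0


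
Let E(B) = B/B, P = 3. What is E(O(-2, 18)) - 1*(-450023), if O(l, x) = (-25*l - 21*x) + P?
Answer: 450024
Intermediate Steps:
O(l, x) = 3 - 25*l - 21*x (O(l, x) = (-25*l - 21*x) + 3 = 3 - 25*l - 21*x)
E(B) = 1
E(O(-2, 18)) - 1*(-450023) = 1 - 1*(-450023) = 1 + 450023 = 450024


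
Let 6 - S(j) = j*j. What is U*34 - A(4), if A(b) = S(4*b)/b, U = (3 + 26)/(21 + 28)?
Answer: 8097/98 ≈ 82.622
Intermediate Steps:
U = 29/49 ≈ 0.59184
S(j) = 6 - j² (S(j) = 6 - j*j = 6 - j²)
A(b) = (6 - 16*b²)/b (A(b) = (6 - (4*b)²)/b = (6 - 16*b²)/b)
U*34 - A(4) = (29/49)*34 - (-16*4 + 6/4) = 986/49 - (-64 + 6*(¼)) = 986/49 - (-64 + 3/2) = 986/49 - 1*(-125/2) = 986/49 + 125/2 = 8097/98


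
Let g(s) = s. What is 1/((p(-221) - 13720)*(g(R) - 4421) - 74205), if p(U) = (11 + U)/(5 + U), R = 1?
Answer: 9/545075080 ≈ 1.6511e-8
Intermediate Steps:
p(U) = (11 + U)/(5 + U)
1/((p(-221) - 13720)*(g(R) - 4421) - 74205) = 1/(((11 - 221)/(5 - 221) - 13720)*(1 - 4421) - 74205) = 1/((-210/(-216) - 13720)*(-4420) - 74205) = 1/((-1/216*(-210) - 13720)*(-4420) - 74205) = 1/((35/36 - 13720)*(-4420) - 74205) = 1/(-493885/36*(-4420) - 74205) = 1/(545742925/9 - 74205) = 1/(545075080/9) = 9/545075080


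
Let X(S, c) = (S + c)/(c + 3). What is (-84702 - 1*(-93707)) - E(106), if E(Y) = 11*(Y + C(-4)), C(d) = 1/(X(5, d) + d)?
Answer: 39206/5 ≈ 7841.2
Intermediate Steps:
X(S, c) = (S + c)/(3 + c)
C(d) = 1/(d + (5 + d)/(3 + d)) (C(d) = 1/((5 + d)/(3 + d) + d) = 1/(d + (5 + d)/(3 + d)))
E(Y) = -11/5 + 11*Y (E(Y) = 11*(Y + (3 - 4)/(5 - 4 - 4*(3 - 4))) = 11*(Y - 1/(5 - 4 - 4*(-1))) = 11*(Y - 1/(5 - 4 + 4)) = 11*(Y - 1/5) = 11*(-1/5 + Y) = -11/5 + 11*Y)
(-84702 - 1*(-93707)) - E(106) = (-84702 - 1*(-93707)) - (-11/5 + 11*106) = (-84702 + 93707) - (-11/5 + 1166) = 9005 - 1*5819/5 = 9005 - 5819/5 = 39206/5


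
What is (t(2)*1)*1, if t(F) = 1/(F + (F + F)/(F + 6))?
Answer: ⅖ ≈ 0.40000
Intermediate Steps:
t(F) = 1/(F + 2*F/(6 + F)) (t(F) = 1/(F + (2*F)/(6 + F)) = 1/(F + 2*F/(6 + F)))
(t(2)*1)*1 = (((6 + 2)/(2*(8 + 2)))*1)*1 = (((½)*8/10)*1)*1 = (((½)*(⅒)*8)*1)*1 = ((⅖)*1)*1 = (⅖)*1 = ⅖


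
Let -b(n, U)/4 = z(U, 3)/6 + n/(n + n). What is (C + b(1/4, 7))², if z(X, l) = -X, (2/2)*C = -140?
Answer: 169744/9 ≈ 18860.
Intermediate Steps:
C = -140
b(n, U) = -2 + 2*U/3 (b(n, U) = -4*(-U/6 + n/(n + n)) = -4*(-U*(⅙) + n/((2*n))) = -4*(-U/6 + n*(1/(2*n))) = -4*(-U/6 + ½) = -4*(½ - U/6) = -2 + 2*U/3)
(C + b(1/4, 7))² = (-140 + (-2 + (⅔)*7))² = (-140 + (-2 + 14/3))² = (-140 + 8/3)² = (-412/3)² = 169744/9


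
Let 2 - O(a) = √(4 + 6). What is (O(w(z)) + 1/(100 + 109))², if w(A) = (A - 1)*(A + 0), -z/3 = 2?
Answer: 612371/43681 - 838*√10/209 ≈ 1.3398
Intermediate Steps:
z = -6 (z = -3*2 = -6)
w(A) = A*(-1 + A) (w(A) = (-1 + A)*A = A*(-1 + A))
O(a) = 2 - √10 (O(a) = 2 - √(4 + 6) = 2 - √10)
(O(w(z)) + 1/(100 + 109))² = ((2 - √10) + 1/(100 + 109))² = ((2 - √10) + 1/209)² = (419/209 - √10)²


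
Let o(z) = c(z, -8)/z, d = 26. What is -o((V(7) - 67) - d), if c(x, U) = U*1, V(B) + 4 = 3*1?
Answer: -4/47 ≈ -0.085106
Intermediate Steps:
V(B) = -1 (V(B) = -4 + 3*1 = -4 + 3 = -1)
c(x, U) = U
o(z) = -8/z
-o((V(7) - 67) - d) = -(-8)/((-1 - 67) - 1*26) = -(-8)/(-68 - 26) = -(-8)/(-94) = -(-8)*(-1)/94 = -1*4/47 = -4/47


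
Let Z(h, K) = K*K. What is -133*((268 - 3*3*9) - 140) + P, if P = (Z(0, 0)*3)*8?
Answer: -6251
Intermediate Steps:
Z(h, K) = K**2
P = 0 (P = (0**2*3)*8 = (0*3)*8 = 0*8 = 0)
-133*((268 - 3*3*9) - 140) + P = -133*((268 - 3*3*9) - 140) + 0 = -133*((268 - 9*9) - 140) + 0 = -133*((268 - 81) - 140) + 0 = -133*(187 - 140) + 0 = -133*47 + 0 = -6251 + 0 = -6251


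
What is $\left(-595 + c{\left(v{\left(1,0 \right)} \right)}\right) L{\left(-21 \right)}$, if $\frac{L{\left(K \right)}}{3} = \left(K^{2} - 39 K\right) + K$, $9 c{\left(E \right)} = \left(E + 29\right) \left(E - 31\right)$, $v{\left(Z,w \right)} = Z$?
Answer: $-2583315$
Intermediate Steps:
$c{\left(E \right)} = \frac{\left(-31 + E\right) \left(29 + E\right)}{9}$ ($c{\left(E \right)} = \frac{\left(E + 29\right) \left(E - 31\right)}{9} = \frac{\left(29 + E\right) \left(-31 + E\right)}{9} = \frac{\left(-31 + E\right) \left(29 + E\right)}{9}$)
$L{\left(K \right)} = - 114 K + 3 K^{2}$ ($L{\left(K \right)} = 3 \left(\left(K^{2} - 39 K\right) + K\right) = 3 \left(K^{2} - 38 K\right) = - 114 K + 3 K^{2}$)
$\left(-595 + c{\left(v{\left(1,0 \right)} \right)}\right) L{\left(-21 \right)} = \left(-595 - \left(\frac{901}{9} - \frac{1}{9}\right)\right) 3 \left(-21\right) \left(-38 - 21\right) = \left(-595 - 100\right) 3 \left(-21\right) \left(-59\right) = \left(-595 - 100\right) 3717 = \left(-695\right) 3717 = -2583315$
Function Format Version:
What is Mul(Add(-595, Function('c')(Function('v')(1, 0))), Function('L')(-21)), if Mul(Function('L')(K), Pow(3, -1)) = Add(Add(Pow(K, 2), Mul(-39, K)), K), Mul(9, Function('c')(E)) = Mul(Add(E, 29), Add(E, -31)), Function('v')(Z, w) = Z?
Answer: -2583315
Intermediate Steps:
Function('c')(E) = Mul(Rational(1, 9), Add(-31, E), Add(29, E)) (Function('c')(E) = Mul(Rational(1, 9), Mul(Add(E, 29), Add(E, -31))) = Mul(Rational(1, 9), Mul(Add(29, E), Add(-31, E))) = Mul(Rational(1, 9), Mul(Add(-31, E), Add(29, E))) = Mul(Rational(1, 9), Add(-31, E), Add(29, E)))
Function('L')(K) = Add(Mul(-114, K), Mul(3, Pow(K, 2))) (Function('L')(K) = Mul(3, Add(Add(Pow(K, 2), Mul(-39, K)), K)) = Mul(3, Add(Pow(K, 2), Mul(-38, K))) = Add(Mul(-114, K), Mul(3, Pow(K, 2))))
Mul(Add(-595, Function('c')(Function('v')(1, 0))), Function('L')(-21)) = Mul(Add(-595, Add(Rational(-899, 9), Mul(Rational(-2, 9), 1), Mul(Rational(1, 9), Pow(1, 2)))), Mul(3, -21, Add(-38, -21))) = Mul(Add(-595, Add(Rational(-899, 9), Rational(-2, 9), Mul(Rational(1, 9), 1))), Mul(3, -21, -59)) = Mul(Add(-595, Add(Rational(-899, 9), Rational(-2, 9), Rational(1, 9))), 3717) = Mul(Add(-595, -100), 3717) = Mul(-695, 3717) = -2583315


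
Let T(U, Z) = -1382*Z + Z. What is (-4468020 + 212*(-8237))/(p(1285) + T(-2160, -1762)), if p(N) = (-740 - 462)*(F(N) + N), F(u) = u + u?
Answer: 1553566/550097 ≈ 2.8242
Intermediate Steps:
F(u) = 2*u
T(U, Z) = -1381*Z
p(N) = -3606*N (p(N) = (-740 - 462)*(2*N + N) = -3606*N)
(-4468020 + 212*(-8237))/(p(1285) + T(-2160, -1762)) = (-4468020 + 212*(-8237))/(-3606*1285 - 1381*(-1762)) = (-4468020 - 1746244)/(-4633710 + 2433322) = -6214264/(-2200388) = -6214264*(-1/2200388) = 1553566/550097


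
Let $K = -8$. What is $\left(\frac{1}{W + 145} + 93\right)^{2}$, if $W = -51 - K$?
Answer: $\frac{90003169}{10404} \approx 8650.8$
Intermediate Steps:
$W = -43$ ($W = -51 - -8 = -51 + 8 = -43$)
$\left(\frac{1}{W + 145} + 93\right)^{2} = \left(\frac{1}{-43 + 145} + 93\right)^{2} = \left(\frac{1}{102} + 93\right)^{2} = \left(\frac{9487}{102}\right)^{2} = \frac{90003169}{10404}$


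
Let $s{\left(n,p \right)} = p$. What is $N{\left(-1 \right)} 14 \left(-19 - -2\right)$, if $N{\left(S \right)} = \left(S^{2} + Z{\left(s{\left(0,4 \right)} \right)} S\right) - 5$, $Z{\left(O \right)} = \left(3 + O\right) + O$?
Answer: $3570$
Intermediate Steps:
$Z{\left(O \right)} = 3 + 2 O$
$N{\left(S \right)} = -5 + S^{2} + 11 S$ ($N{\left(S \right)} = \left(S^{2} + \left(3 + 2 \cdot 4\right) S\right) - 5 = \left(S^{2} + \left(3 + 8\right) S\right) - 5 = \left(S^{2} + 11 S\right) - 5 = -5 + S^{2} + 11 S$)
$N{\left(-1 \right)} 14 \left(-19 - -2\right) = \left(-5 + \left(-1\right)^{2} + 11 \left(-1\right)\right) 14 \left(-19 - -2\right) = \left(-5 + 1 - 11\right) 14 \left(-19 + 2\right) = \left(-15\right) 14 \left(-17\right) = \left(-210\right) \left(-17\right) = 3570$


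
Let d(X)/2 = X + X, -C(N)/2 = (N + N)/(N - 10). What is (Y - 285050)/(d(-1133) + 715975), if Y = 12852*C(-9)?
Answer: -5878622/13517417 ≈ -0.43489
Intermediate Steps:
C(N) = -4*N/(-10 + N) (C(N) = -2*(N + N)/(N - 10) = -2*2*N/(-10 + N) = -4*N/(-10 + N))
d(X) = 4*X (d(X) = 2*(X + X) = 2*(2*X) = 4*X)
Y = -462672/19 (Y = 12852*(-4*(-9)/(-10 - 9)) = 12852*(-4*(-9)/(-19)) = 12852*(-4*(-9)*(-1/19)) = 12852*(-36/19) = -462672/19 ≈ -24351.)
(Y - 285050)/(d(-1133) + 715975) = (-462672/19 - 285050)/(4*(-1133) + 715975) = -5878622/(19*(-4532 + 715975)) = -5878622/19/711443 = -5878622/19*1/711443 = -5878622/13517417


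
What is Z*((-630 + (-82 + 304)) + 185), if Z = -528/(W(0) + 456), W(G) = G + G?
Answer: 4906/19 ≈ 258.21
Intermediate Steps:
W(G) = 2*G
Z = -22/19 (Z = -528/(2*0 + 456) = -528/(0 + 456) = -528/456 = -528*1/456 = -22/19 ≈ -1.1579)
Z*((-630 + (-82 + 304)) + 185) = -22*((-630 + (-82 + 304)) + 185)/19 = -22*((-630 + 222) + 185)/19 = -22*(-408 + 185)/19 = -22/19*(-223) = 4906/19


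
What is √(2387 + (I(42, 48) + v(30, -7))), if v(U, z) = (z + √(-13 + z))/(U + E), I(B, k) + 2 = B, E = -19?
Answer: √(293590 + 22*I*√5)/11 ≈ 49.258 + 0.0041268*I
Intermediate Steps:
I(B, k) = -2 + B
v(U, z) = (z + √(-13 + z))/(-19 + U) (v(U, z) = (z + √(-13 + z))/(U - 19) = (z + √(-13 + z))/(-19 + U))
√(2387 + (I(42, 48) + v(30, -7))) = √(2387 + ((-2 + 42) + (-7 + √(-13 - 7))/(-19 + 30))) = √(2387 + (40 + (-7 + √(-20))/11)) = √(2387 + (40 + (-7 + 2*I*√5)/11)) = √(2387 + (40 + (-7/11 + 2*I*√5/11))) = √(2387 + (433/11 + 2*I*√5/11)) = √(26690/11 + 2*I*√5/11)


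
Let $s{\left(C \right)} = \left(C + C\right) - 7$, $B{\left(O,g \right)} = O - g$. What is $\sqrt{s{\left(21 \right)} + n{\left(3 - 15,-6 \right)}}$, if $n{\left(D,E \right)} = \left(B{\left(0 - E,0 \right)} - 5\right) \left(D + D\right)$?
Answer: $\sqrt{11} \approx 3.3166$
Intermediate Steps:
$s{\left(C \right)} = -7 + 2 C$ ($s{\left(C \right)} = 2 C - 7 = -7 + 2 C$)
$n{\left(D,E \right)} = 2 D \left(-5 - E\right)$ ($n{\left(D,E \right)} = \left(\left(\left(0 - E\right) - 0\right) - 5\right) \left(D + D\right) = \left(\left(- E + 0\right) - 5\right) 2 D = \left(- E - 5\right) 2 D = \left(-5 - E\right) 2 D = 2 D \left(-5 - E\right)$)
$\sqrt{s{\left(21 \right)} + n{\left(3 - 15,-6 \right)}} = \sqrt{\left(-7 + 2 \cdot 21\right) - 2 \left(3 - 15\right) \left(5 - 6\right)} = \sqrt{\left(-7 + 42\right) - 2 \left(3 - 15\right) \left(-1\right)} = \sqrt{35 - \left(-24\right) \left(-1\right)} = \sqrt{35 - 24} = \sqrt{11}$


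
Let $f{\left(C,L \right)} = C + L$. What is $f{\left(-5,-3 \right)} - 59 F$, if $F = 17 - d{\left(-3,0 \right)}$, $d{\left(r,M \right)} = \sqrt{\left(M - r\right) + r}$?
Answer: $-1011$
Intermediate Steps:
$d{\left(r,M \right)} = \sqrt{M}$
$F = 17$ ($F = 17 - \sqrt{0} = 17 - 0 = 17 + 0 = 17$)
$f{\left(-5,-3 \right)} - 59 F = \left(-5 - 3\right) - 1003 = -8 - 1003 = -1011$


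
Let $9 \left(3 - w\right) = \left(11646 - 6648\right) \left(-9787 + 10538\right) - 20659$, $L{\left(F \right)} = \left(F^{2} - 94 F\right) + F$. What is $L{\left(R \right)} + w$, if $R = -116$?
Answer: $- \frac{3514616}{9} \approx -3.9051 \cdot 10^{5}$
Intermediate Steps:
$L{\left(F \right)} = F^{2} - 93 F$
$w = - \frac{3732812}{9}$ ($w = 3 - \frac{\left(11646 - 6648\right) \left(-9787 + 10538\right) - 20659}{9} = 3 - \frac{4998 \cdot 751 - 20659}{9} = 3 - \frac{3753498 - 20659}{9} = 3 - \frac{3732839}{9} = - \frac{3732812}{9} \approx -4.1476 \cdot 10^{5}$)
$L{\left(R \right)} + w = - 116 \left(-93 - 116\right) - \frac{3732812}{9} = \left(-116\right) \left(-209\right) - \frac{3732812}{9} = 24244 - \frac{3732812}{9} = - \frac{3514616}{9}$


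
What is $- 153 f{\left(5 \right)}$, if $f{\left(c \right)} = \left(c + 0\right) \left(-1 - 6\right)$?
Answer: $5355$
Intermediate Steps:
$f{\left(c \right)} = - 7 c$ ($f{\left(c \right)} = c \left(-7\right) = - 7 c$)
$- 153 f{\left(5 \right)} = - 153 \left(\left(-7\right) 5\right) = \left(-153\right) \left(-35\right) = 5355$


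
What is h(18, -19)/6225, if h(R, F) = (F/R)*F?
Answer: 361/112050 ≈ 0.0032218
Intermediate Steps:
h(R, F) = F²/R
h(18, -19)/6225 = ((-19)²/18)/6225 = (361*(1/18))*(1/6225) = (361/18)*(1/6225) = 361/112050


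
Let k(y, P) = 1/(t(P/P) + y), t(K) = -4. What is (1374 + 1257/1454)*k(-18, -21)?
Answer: -1999053/31988 ≈ -62.494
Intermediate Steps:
k(y, P) = 1/(-4 + y)
(1374 + 1257/1454)*k(-18, -21) = (1374 + 1257/1454)/(-4 - 18) = (1374 + 1257*(1/1454))/(-22) = (1374 + 1257/1454)*(-1/22) = (1999053/1454)*(-1/22) = -1999053/31988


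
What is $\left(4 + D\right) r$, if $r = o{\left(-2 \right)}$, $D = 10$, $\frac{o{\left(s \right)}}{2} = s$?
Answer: $-56$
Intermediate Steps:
$o{\left(s \right)} = 2 s$
$r = -4$ ($r = 2 \left(-2\right) = -4$)
$\left(4 + D\right) r = \left(4 + 10\right) \left(-4\right) = 14 \left(-4\right) = -56$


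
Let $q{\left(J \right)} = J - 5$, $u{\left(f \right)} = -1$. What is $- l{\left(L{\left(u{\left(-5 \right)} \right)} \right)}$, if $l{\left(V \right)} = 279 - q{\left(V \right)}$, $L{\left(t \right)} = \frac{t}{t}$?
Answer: $-283$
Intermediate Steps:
$q{\left(J \right)} = -5 + J$ ($q{\left(J \right)} = J - 5 = -5 + J$)
$L{\left(t \right)} = 1$
$l{\left(V \right)} = 284 - V$ ($l{\left(V \right)} = 279 - \left(-5 + V\right) = 284 - V$)
$- l{\left(L{\left(u{\left(-5 \right)} \right)} \right)} = - (284 - 1) = \left(-1\right) 283 = -283$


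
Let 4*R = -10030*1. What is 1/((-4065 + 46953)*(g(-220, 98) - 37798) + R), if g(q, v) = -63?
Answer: -2/3247570151 ≈ -6.1585e-10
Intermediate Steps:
R = -5015/2 (R = (-10030*1)/4 = (¼)*(-10030) = -5015/2 ≈ -2507.5)
1/((-4065 + 46953)*(g(-220, 98) - 37798) + R) = 1/((-4065 + 46953)*(-63 - 37798) - 5015/2) = 1/(42888*(-37861) - 5015/2) = 1/(-1623782568 - 5015/2) = 1/(-3247570151/2) = -2/3247570151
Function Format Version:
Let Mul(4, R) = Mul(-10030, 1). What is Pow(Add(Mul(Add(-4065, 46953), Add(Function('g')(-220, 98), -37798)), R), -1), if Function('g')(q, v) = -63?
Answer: Rational(-2, 3247570151) ≈ -6.1585e-10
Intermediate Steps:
R = Rational(-5015, 2) (R = Mul(Rational(1, 4), Mul(-10030, 1)) = Mul(Rational(1, 4), -10030) = Rational(-5015, 2) ≈ -2507.5)
Pow(Add(Mul(Add(-4065, 46953), Add(Function('g')(-220, 98), -37798)), R), -1) = Pow(Add(Mul(Add(-4065, 46953), Add(-63, -37798)), Rational(-5015, 2)), -1) = Pow(Add(Mul(42888, -37861), Rational(-5015, 2)), -1) = Pow(Add(-1623782568, Rational(-5015, 2)), -1) = Pow(Rational(-3247570151, 2), -1) = Rational(-2, 3247570151)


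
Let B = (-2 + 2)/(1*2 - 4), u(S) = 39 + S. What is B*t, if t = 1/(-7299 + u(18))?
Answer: 0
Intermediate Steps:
B = 0 (B = 0/(2 - 4) = 0/(-2) = 0*(-½) = 0)
t = -1/7242 (t = 1/(-7299 + (39 + 18)) = 1/(-7299 + 57) = 1/(-7242) = -1/7242 ≈ -0.00013808)
B*t = 0*(-1/7242) = 0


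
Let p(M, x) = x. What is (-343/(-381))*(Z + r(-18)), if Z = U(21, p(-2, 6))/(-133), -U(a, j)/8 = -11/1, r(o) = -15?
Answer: -102067/7239 ≈ -14.100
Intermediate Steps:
U(a, j) = 88 (U(a, j) = -(-88)/1 = -(-88) = -8*(-11) = 88)
Z = -88/133 (Z = 88/(-133) = 88*(-1/133) = -88/133 ≈ -0.66165)
(-343/(-381))*(Z + r(-18)) = (-343/(-381))*(-88/133 - 15) = -343*(-1/381)*(-2083/133) = (343/381)*(-2083/133) = -102067/7239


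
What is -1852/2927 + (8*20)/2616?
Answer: -547064/957129 ≈ -0.57157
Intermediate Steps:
-1852/2927 + (8*20)/2616 = -1852*1/2927 + 160*(1/2616) = -1852/2927 + 20/327 = -547064/957129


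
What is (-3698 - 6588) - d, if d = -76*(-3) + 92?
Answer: -10606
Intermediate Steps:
d = 320 (d = 228 + 92 = 320)
(-3698 - 6588) - d = (-3698 - 6588) - 1*320 = -10286 - 320 = -10606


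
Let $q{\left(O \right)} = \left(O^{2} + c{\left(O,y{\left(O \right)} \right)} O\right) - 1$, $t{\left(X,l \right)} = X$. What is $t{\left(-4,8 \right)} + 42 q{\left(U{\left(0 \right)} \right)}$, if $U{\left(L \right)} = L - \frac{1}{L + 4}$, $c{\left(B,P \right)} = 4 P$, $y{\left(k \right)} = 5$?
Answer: $- \frac{2027}{8} \approx -253.38$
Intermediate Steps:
$U{\left(L \right)} = L - \frac{1}{4 + L}$
$q{\left(O \right)} = -1 + O^{2} + 20 O$ ($q{\left(O \right)} = \left(O^{2} + 4 \cdot 5 O\right) - 1 = \left(O^{2} + 20 O\right) - 1 = -1 + O^{2} + 20 O$)
$t{\left(-4,8 \right)} + 42 q{\left(U{\left(0 \right)} \right)} = -4 + 42 \left(-1 + \left(\frac{-1 + 0^{2} + 4 \cdot 0}{4 + 0}\right)^{2} + 20 \frac{-1 + 0^{2} + 4 \cdot 0}{4 + 0}\right) = -4 + 42 \left(-1 + \left(\frac{-1 + 0 + 0}{4}\right)^{2} + 20 \frac{-1 + 0 + 0}{4}\right) = -4 + 42 \left(-1 + \left(\frac{1}{4} \left(-1\right)\right)^{2} + 20 \cdot \frac{1}{4} \left(-1\right)\right) = -4 + 42 \left(-1 + \left(- \frac{1}{4}\right)^{2} + 20 \left(- \frac{1}{4}\right)\right) = -4 + 42 \left(-1 + \frac{1}{16} - 5\right) = -4 + 42 \left(- \frac{95}{16}\right) = -4 - \frac{1995}{8} = - \frac{2027}{8}$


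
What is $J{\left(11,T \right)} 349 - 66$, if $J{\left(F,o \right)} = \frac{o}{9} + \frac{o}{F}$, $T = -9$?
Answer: $- \frac{7706}{11} \approx -700.54$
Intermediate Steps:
$J{\left(F,o \right)} = \frac{o}{9} + \frac{o}{F}$ ($J{\left(F,o \right)} = o \frac{1}{9} + \frac{o}{F} = \frac{o}{9} + \frac{o}{F}$)
$J{\left(11,T \right)} 349 - 66 = \left(\frac{1}{9} \left(-9\right) - \frac{9}{11}\right) 349 - 66 = \left(-1 - \frac{9}{11}\right) 349 - 66 = \left(- \frac{20}{11}\right) 349 - 66 = - \frac{6980}{11} - 66 = - \frac{7706}{11}$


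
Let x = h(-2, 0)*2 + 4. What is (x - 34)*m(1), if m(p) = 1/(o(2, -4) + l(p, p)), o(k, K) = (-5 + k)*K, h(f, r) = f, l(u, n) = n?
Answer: -34/13 ≈ -2.6154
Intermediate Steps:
o(k, K) = K*(-5 + k)
m(p) = 1/(12 + p) (m(p) = 1/(-4*(-5 + 2) + p) = 1/(-4*(-3) + p) = 1/(12 + p))
x = 0 (x = -2*2 + 4 = -4 + 4 = 0)
(x - 34)*m(1) = (0 - 34)/(12 + 1) = -34/13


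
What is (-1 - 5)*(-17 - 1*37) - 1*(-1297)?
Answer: 1621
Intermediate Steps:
(-1 - 5)*(-17 - 1*37) - 1*(-1297) = -6*(-17 - 37) + 1297 = -6*(-54) + 1297 = 324 + 1297 = 1621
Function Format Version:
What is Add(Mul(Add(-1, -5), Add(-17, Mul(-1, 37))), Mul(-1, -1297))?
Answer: 1621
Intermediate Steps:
Add(Mul(Add(-1, -5), Add(-17, Mul(-1, 37))), Mul(-1, -1297)) = Add(Mul(-6, Add(-17, -37)), 1297) = Add(Mul(-6, -54), 1297) = Add(324, 1297) = 1621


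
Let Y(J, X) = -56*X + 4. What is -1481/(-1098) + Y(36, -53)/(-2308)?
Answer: 38723/633546 ≈ 0.061121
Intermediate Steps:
Y(J, X) = 4 - 56*X
-1481/(-1098) + Y(36, -53)/(-2308) = -1481/(-1098) + (4 - 56*(-53))/(-2308) = -1481*(-1/1098) + (4 + 2968)*(-1/2308) = 1481/1098 + 2972*(-1/2308) = 1481/1098 - 743/577 = 38723/633546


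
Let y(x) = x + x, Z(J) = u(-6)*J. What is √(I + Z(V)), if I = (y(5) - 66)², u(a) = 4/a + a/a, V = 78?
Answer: √3162 ≈ 56.232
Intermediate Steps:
u(a) = 1 + 4/a (u(a) = 4/a + 1 = 1 + 4/a)
Z(J) = J/3 (Z(J) = ((4 - 6)/(-6))*J = (-⅙*(-2))*J = J/3)
y(x) = 2*x
I = 3136 (I = (2*5 - 66)² = (10 - 66)² = (-56)² = 3136)
√(I + Z(V)) = √(3136 + (⅓)*78) = √(3136 + 26) = √3162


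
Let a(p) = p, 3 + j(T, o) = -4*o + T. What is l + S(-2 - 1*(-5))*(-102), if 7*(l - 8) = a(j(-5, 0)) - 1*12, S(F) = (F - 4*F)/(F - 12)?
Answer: -678/7 ≈ -96.857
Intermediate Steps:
j(T, o) = -3 + T - 4*o (j(T, o) = -3 + (-4*o + T) = -3 + (T - 4*o) = -3 + T - 4*o)
S(F) = -3*F/(-12 + F) (S(F) = (-3*F)/(-12 + F) = -3*F/(-12 + F))
l = 36/7 (l = 8 + ((-3 - 5 - 4*0) - 1*12)/7 = 8 + ((-3 - 5 + 0) - 12)/7 = 8 + (-8 - 12)/7 = 8 + (⅐)*(-20) = 8 - 20/7 = 36/7 ≈ 5.1429)
l + S(-2 - 1*(-5))*(-102) = 36/7 - 3*(-2 - 1*(-5))/(-12 + (-2 - 1*(-5)))*(-102) = 36/7 - 3*(-2 + 5)/(-12 + (-2 + 5))*(-102) = 36/7 - 3*3/(-12 + 3)*(-102) = 36/7 - 3*3/(-9)*(-102) = 36/7 - 3*3*(-⅑)*(-102) = 36/7 + 1*(-102) = 36/7 - 102 = -678/7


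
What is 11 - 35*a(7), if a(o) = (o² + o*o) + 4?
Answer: -3559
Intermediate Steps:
a(o) = 4 + 2*o² (a(o) = (o² + o²) + 4 = 2*o² + 4 = 4 + 2*o²)
11 - 35*a(7) = 11 - 35*(4 + 2*7²) = 11 - 35*(4 + 2*49) = 11 - 35*(4 + 98) = 11 - 35*102 = 11 - 3570 = -3559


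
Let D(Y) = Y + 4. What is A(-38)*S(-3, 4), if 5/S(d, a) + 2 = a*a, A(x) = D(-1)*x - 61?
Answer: -125/2 ≈ -62.500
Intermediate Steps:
D(Y) = 4 + Y
A(x) = -61 + 3*x (A(x) = (4 - 1)*x - 61 = 3*x - 61 = -61 + 3*x)
S(d, a) = 5/(-2 + a²) (S(d, a) = 5/(-2 + a*a) = 5/(-2 + a²))
A(-38)*S(-3, 4) = (-61 + 3*(-38))*(5/(-2 + 4²)) = (-61 - 114)*(5/(-2 + 16)) = -875/14 = -175*5/14 = -125/2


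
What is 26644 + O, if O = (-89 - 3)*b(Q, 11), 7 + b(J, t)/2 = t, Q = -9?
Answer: 25908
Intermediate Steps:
b(J, t) = -14 + 2*t
O = -736 (O = (-89 - 3)*(-14 + 2*11) = -92*(-14 + 22) = -92*8 = -736)
26644 + O = 26644 - 736 = 25908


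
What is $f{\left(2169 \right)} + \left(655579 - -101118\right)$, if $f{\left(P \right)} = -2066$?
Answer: $754631$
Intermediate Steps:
$f{\left(2169 \right)} + \left(655579 - -101118\right) = -2066 + \left(655579 - -101118\right) = -2066 + \left(655579 + 101118\right) = -2066 + 756697 = 754631$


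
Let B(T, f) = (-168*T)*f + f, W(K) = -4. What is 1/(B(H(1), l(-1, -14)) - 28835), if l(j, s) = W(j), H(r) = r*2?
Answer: -1/27495 ≈ -3.6370e-5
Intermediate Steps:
H(r) = 2*r
l(j, s) = -4
B(T, f) = f - 168*T*f (B(T, f) = -168*T*f + f = f - 168*T*f)
1/(B(H(1), l(-1, -14)) - 28835) = 1/(-4*(1 - 336) - 28835) = 1/(-4*(-335) - 28835) = 1/(1340 - 28835) = 1/(-27495) = -1/27495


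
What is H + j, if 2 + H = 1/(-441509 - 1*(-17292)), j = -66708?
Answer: -28299516071/424217 ≈ -66710.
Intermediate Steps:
H = -848435/424217 (H = -2 + 1/(-441509 - 1*(-17292)) = -2 + 1/(-441509 + 17292) = -2 + 1/(-424217) = -2 - 1/424217 = -848435/424217 ≈ -2.0000)
H + j = -848435/424217 - 66708 = -28299516071/424217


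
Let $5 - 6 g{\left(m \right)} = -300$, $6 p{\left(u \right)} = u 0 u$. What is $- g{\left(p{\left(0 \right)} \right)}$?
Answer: $- \frac{305}{6} \approx -50.833$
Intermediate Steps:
$p{\left(u \right)} = 0$ ($p{\left(u \right)} = \frac{u 0 u}{6} = \frac{0 u}{6} = \frac{1}{6} \cdot 0 = 0$)
$g{\left(m \right)} = \frac{305}{6}$ ($g{\left(m \right)} = \frac{5}{6} - -50 = \frac{5}{6} + 50 = \frac{305}{6}$)
$- g{\left(p{\left(0 \right)} \right)} = \left(-1\right) \frac{305}{6} = - \frac{305}{6}$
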